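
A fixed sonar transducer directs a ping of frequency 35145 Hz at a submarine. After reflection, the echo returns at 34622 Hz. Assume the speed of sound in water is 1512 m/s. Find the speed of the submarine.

Double Doppler shift off a moving reflector: f₂ = f₀ · (v + u)/(v − u) (u > 0 toward emitter).
Rearranging, u = v · (f₂ − f₀)/(f₂ + f₀) = 1512 × -523/69767 ≈ -11.3 m/s.
So the submarine is moving at 11.3 m/s away from the emitter.

11.3 m/s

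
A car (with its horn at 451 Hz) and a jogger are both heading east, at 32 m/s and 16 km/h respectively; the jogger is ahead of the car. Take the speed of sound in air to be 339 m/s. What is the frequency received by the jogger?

16 km/h = 4.444 m/s.
The jogger is ahead, so the car is moving toward it while the jogger is moving away from the car.
Both move, so f' = f · (v − v_o)/(v − v_s).
f' = 451 × (339 − 4.444)/(339 − 32) = 451 × 334.56/307 ≈ 491 Hz.

491 Hz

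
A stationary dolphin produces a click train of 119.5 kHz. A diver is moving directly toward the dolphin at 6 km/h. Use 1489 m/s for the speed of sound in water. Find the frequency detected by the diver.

119.6 kHz

6 km/h = 1.667 m/s.
Moving observer, stationary source: f' = f · (v + v_o)/v.
f' = 119.5 × (1489 + 1.667)/1489 = 119.5 × 1490.7/1489 ≈ 119.6 kHz.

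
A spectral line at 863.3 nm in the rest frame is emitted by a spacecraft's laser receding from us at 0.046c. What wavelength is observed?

Relativistic Doppler for wavelength: λ' = λ₀ · √((1 + β)/(1 − β)).
λ' = 863.3 × √(1.0460/0.9540) = 863.3 × 1.04711 ≈ 904.0 nm.

904.0 nm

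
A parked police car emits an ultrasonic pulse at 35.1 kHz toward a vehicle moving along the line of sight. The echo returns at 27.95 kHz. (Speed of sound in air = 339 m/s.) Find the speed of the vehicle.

38 m/s

Double Doppler shift off a moving reflector: f₂ = f₀ · (v + u)/(v − u) (u > 0 toward emitter).
Rearranging, u = v · (f₂ − f₀)/(f₂ + f₀) = 339 × -7.15/63.05 ≈ -38 m/s.
So the vehicle is moving at 38 m/s away from the emitter.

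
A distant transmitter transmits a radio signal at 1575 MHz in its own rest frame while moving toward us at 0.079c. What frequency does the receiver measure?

Relativistic Doppler for frequency: f' = f₀ · √((1 + β)/(1 − β)).
f' = 1575 × √(1.0790/0.9210) = 1575 × 1.08238 ≈ 1704.8 MHz.

1704.8 MHz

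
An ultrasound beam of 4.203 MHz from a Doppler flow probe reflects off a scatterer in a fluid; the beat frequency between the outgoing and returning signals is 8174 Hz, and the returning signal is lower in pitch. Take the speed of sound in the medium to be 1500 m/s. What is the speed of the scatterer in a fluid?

1.46 m/s

Double Doppler shift off a moving reflector: f₂ = f₀ · (v + u)/(v − u) (u > 0 toward emitter).
Returning signal is lower, so f₂ = f₀ − Δf = 4203000 − 8174 = 4194826 Hz.
Rearranging, u = v · (f₂ − f₀)/(f₂ + f₀) = 1500 × -8174/8397826 ≈ -1.46 m/s.
So the scatterer in a fluid is moving at 1.46 m/s away from the emitter.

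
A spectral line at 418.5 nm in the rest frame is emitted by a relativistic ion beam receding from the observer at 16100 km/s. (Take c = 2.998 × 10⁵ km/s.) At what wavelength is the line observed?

441.6 nm

β = v/c = 16100/299800 = 0.0537.
Relativistic Doppler for wavelength: λ' = λ₀ · √((1 + β)/(1 − β)).
λ' = 418.5 × √(1.0537/0.9463) = 418.5 × 1.05523 ≈ 441.6 nm.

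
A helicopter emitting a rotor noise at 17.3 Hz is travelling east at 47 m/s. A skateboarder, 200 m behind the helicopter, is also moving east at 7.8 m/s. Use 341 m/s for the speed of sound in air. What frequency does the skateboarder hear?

The skateboarder is behind, so the helicopter is moving away from it while the skateboarder is moving toward the helicopter.
Both move, so f' = f · (v + v_o)/(v + v_s).
f' = 17.3 × (341 + 7.8)/(341 + 47) = 17.3 × 348.8/388 ≈ 15.6 Hz.

15.6 Hz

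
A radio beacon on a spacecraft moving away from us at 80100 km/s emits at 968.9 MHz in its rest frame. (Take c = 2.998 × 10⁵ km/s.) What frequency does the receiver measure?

β = v/c = 80100/299800 = 0.2672.
Relativistic Doppler for frequency: f' = f₀ · √((1 − β)/(1 + β)).
f' = 968.9 × √(0.7328/1.2672) = 968.9 × 0.76047 ≈ 736.8 MHz.

736.8 MHz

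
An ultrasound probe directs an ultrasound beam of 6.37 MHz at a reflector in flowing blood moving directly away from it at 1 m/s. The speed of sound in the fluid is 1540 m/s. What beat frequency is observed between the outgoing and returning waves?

At the reflector in flowing blood (a moving observer), f₁ = f₀ · (v − u)/v = 6.37 × 1539/1540 ≈ 6.36586 MHz.
The reflection then acts as a moving source: f₂ = f₁ · v/(v + u) ≈ 6.36173 MHz.
Beat frequency (with f₀ = 6370000 Hz): |f₂ − f₀| = 2u·f₀/(v + u) = 2 × 1 × 6370000/1541 ≈ 8267 Hz.

8267 Hz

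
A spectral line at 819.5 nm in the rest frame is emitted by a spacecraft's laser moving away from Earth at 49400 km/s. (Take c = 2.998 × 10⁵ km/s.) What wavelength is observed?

β = v/c = 49400/299800 = 0.1648.
Relativistic Doppler for wavelength: λ' = λ₀ · √((1 + β)/(1 − β)).
λ' = 819.5 × √(1.1648/0.8352) = 819.5 × 1.18092 ≈ 967.8 nm.

967.8 nm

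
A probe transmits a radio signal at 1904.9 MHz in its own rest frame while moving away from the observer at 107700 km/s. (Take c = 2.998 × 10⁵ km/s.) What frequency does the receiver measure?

β = v/c = 107700/299800 = 0.3592.
Relativistic Doppler for frequency: f' = f₀ · √((1 − β)/(1 + β)).
f' = 1904.9 × √(0.6408/1.3592) = 1904.9 × 0.68659 ≈ 1307.9 MHz.

1307.9 MHz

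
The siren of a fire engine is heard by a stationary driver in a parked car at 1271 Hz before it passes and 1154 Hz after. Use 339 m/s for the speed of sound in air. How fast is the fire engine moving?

16.4 m/s

f₁/f₂ = (v + v_s)/(v − v_s), so v_s = v · (f₁ − f₂)/(f₁ + f₂).
v_s = 339 × (1271 − 1154)/(1271 + 1154) = 339 × 117/2425 ≈ 16.4 m/s.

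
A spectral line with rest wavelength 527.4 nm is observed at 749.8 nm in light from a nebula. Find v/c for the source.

λ'/λ₀ = 1.4217 > 1 (redshift), so the source is receding.
λ'/λ₀ = √((1 + β)/(1 − β)) for a receding source ⇒ β = (r² − 1)/(r² + 1) with r = λ'/λ₀.
β = (2.0212 − 1)/(2.0212 + 1) ≈ 0.338.

0.338c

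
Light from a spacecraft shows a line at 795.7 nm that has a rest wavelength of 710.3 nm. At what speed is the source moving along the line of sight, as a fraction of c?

0.113c

λ'/λ₀ = 1.1202 > 1 (redshift), so the source is receding.
λ'/λ₀ = √((1 + β)/(1 − β)) for a receding source ⇒ β = (r² − 1)/(r² + 1) with r = λ'/λ₀.
β = (1.2549 − 1)/(1.2549 + 1) ≈ 0.113.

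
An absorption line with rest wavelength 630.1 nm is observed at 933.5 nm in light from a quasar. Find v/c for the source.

0.374c

λ'/λ₀ = 1.4815 > 1 (redshift), so the source is receding.
λ'/λ₀ = √((1 + β)/(1 − β)) for a receding source ⇒ β = (r² − 1)/(r² + 1) with r = λ'/λ₀.
β = (2.1949 − 1)/(2.1949 + 1) ≈ 0.374.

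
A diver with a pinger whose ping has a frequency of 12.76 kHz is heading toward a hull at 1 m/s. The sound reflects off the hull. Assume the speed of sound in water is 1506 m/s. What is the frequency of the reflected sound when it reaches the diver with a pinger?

12.78 kHz

The hull receives the sound from a moving source: f₁ = f₀ · v/(v − v_e) = 12.76 × 1506/1505 ≈ 12.77 kHz.
On the return leg the diver with a pinger is a moving observer: f₂ = f₁ · (v + v_e)/v = 12.77 × 1507/1506 ≈ 12.78 kHz.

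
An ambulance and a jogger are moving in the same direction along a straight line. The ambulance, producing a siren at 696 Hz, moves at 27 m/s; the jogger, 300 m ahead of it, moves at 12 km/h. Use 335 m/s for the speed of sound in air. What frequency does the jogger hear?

749 Hz

12 km/h = 3.333 m/s.
The jogger is ahead, so the ambulance is moving toward it while the jogger is moving away from the ambulance.
With source approaching and observer receding, f' = f · (v − v_o)/(v − v_s).
f' = 696 × (335 − 3.333)/(335 − 27) = 696 × 331.67/308 ≈ 749 Hz.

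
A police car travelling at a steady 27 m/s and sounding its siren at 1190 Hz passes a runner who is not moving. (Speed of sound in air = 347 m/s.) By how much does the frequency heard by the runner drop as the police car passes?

186 Hz

Approaching: f₁ = f · v/(v − v_s) = 1190 × 347/320 ≈ 1290 Hz.
Receding: f₂ = f · v/(v + v_s) = 1190 × 347/374 ≈ 1104 Hz.
Drop: f₁ − f₂ = 2f·v·v_s/(v² − v_s²) = 2 × 1190 × 347 × 27/(347² − 27²) ≈ 186 Hz.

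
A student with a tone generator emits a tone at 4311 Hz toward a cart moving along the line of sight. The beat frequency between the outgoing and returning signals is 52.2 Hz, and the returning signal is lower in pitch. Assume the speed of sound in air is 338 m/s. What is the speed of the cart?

Double Doppler shift off a moving reflector: f₂ = f₀ · (v + u)/(v − u) (u > 0 toward emitter).
Returning signal is lower, so f₂ = f₀ − Δf = 4311 − 52.2 = 4258.8 Hz.
Rearranging, u = v · (f₂ − f₀)/(f₂ + f₀) = 338 × -52.2/8569.8 ≈ -2.06 m/s.
So the cart is moving at 2.06 m/s away from the emitter.

2.06 m/s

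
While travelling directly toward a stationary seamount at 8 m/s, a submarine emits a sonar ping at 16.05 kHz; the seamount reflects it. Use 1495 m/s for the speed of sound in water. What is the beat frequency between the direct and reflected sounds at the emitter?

173 Hz

The seamount receives the sound from a moving source: f₁ = f₀ · v/(v − v_e) = 16.05 × 1495/1487 ≈ 16.1363 kHz.
On the return leg the submarine is a moving observer: f₂ = f₁ · (v + v_e)/v = 16.1363 × 1503/1495 ≈ 16.2227 kHz.
Equivalently f₂ = f₀ · (v + v_e)/(v − v_e).
Beat against the emitted tone (with f₀ = 16050 Hz): |f₂ − f₀| = 2v_e·f₀/(v − v_e) = 2 × 8 × 16050/1487 ≈ 173 Hz.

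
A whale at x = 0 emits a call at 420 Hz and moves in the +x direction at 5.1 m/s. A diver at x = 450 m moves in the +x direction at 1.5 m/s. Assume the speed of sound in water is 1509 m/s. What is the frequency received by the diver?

421 Hz

The observer lies on the +x side, so the source is heading toward the observer and the observer is heading away from the source.
General Doppler shift: f' = f · (v − v_o)/(v − v_s).
f' = 420 × (1509 − 1.5)/(1509 − 5.1) = 420 × 1507.5/1503.9 ≈ 421 Hz.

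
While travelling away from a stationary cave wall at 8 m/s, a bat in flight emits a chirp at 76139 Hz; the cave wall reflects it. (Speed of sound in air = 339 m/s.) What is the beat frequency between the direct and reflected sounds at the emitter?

3511 Hz

The cave wall receives the sound from a moving source: f₁ = f₀ · v/(v + v_e) = 76139 × 339/347 ≈ 74384 Hz.
On the return leg the bat in flight is a moving observer: f₂ = f₁ · (v − v_e)/v = 74384 × 331/339 ≈ 72628 Hz.
Beat against the emitted tone: |f₂ − f₀| = 2v_e·f₀/(v + v_e) = 2 × 8 × 76139/347 ≈ 3511 Hz.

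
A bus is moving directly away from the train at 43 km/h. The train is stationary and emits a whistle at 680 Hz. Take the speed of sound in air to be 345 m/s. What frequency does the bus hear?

43 km/h = 11.94 m/s.
Moving observer, stationary source: f' = f · (v − v_o)/v.
f' = 680 × (345 − 11.94)/345 = 680 × 333.06/345 ≈ 656 Hz.

656 Hz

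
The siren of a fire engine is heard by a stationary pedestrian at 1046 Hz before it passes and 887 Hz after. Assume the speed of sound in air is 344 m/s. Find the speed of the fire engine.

f₁/f₂ = (v + v_s)/(v − v_s), so v_s = v · (f₁ − f₂)/(f₁ + f₂).
v_s = 344 × (1046 − 887)/(1046 + 887) = 344 × 159/1933 ≈ 28 m/s.

28 m/s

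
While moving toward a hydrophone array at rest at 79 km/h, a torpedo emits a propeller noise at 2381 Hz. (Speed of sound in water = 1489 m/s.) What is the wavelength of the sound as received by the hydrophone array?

79 km/h = 21.94 m/s.
Moving source, stationary observer: f' = f · v/(v − v_s) since the source is approaching.
f' = 2381 × 1489/(1489 − 21.94) ≈ 2417 Hz.
λ' = v/f' = 1489/2416.62 ≈ 61.6 cm.

61.6 cm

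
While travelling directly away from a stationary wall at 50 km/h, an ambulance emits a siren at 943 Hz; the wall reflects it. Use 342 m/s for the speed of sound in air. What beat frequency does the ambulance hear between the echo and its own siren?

74 Hz

50 km/h = 13.89 m/s.
The wall receives the sound from a moving source: f₁ = f₀ · v/(v + v_e) = 943 × 342/355.89 ≈ 906.2 Hz.
On the return leg the ambulance is a moving observer: f₂ = f₁ · (v − v_e)/v = 906.2 × 328.11/342 ≈ 869.4 Hz.
Beat against the emitted tone: |f₂ − f₀| = 2v_e·f₀/(v + v_e) = 2 × 13.89 × 943/355.89 ≈ 74 Hz.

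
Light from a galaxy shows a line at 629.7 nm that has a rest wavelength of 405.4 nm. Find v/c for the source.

0.414

λ'/λ₀ = 1.5533 > 1 (redshift), so the source is receding.
λ'/λ₀ = √((1 + β)/(1 − β)) for a receding source ⇒ β = (r² − 1)/(r² + 1) with r = λ'/λ₀.
β = (2.4127 − 1)/(2.4127 + 1) ≈ 0.414.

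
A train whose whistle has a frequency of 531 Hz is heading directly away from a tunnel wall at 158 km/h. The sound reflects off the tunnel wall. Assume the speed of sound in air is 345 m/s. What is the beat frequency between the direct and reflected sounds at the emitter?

120 Hz

158 km/h = 43.89 m/s.
The tunnel wall receives the sound from a moving source: f₁ = f₀ · v/(v + v_e) = 531 × 345/388.89 ≈ 471.1 Hz.
On the return leg the train is a moving observer: f₂ = f₁ · (v − v_e)/v = 471.1 × 301.11/345 ≈ 411.1 Hz.
Equivalently f₂ = f₀ · (v − v_e)/(v + v_e).
Beat against the emitted tone: |f₂ − f₀| = 2v_e·f₀/(v + v_e) = 2 × 43.89 × 531/388.89 ≈ 120 Hz.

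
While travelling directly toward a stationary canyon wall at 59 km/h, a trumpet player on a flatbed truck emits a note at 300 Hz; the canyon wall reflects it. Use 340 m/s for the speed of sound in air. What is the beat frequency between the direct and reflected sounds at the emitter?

30.4 Hz

59 km/h = 16.39 m/s.
The canyon wall receives the sound from a moving source: f₁ = f₀ · v/(v − v_e) = 300 × 340/323.61 ≈ 315.2 Hz.
On the return leg the trumpet player on a flatbed truck is a moving observer: f₂ = f₁ · (v + v_e)/v = 315.2 × 356.39/340 ≈ 330.4 Hz.
Equivalently f₂ = f₀ · (v + v_e)/(v − v_e).
Beat against the emitted tone: |f₂ − f₀| = 2v_e·f₀/(v − v_e) = 2 × 16.39 × 300/323.61 ≈ 30.4 Hz.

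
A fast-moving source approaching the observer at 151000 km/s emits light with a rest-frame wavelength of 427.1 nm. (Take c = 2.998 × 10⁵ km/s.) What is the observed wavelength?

245.4 nm

β = v/c = 151000/299800 = 0.5037.
Relativistic Doppler for wavelength: λ' = λ₀ · √((1 − β)/(1 + β)).
λ' = 427.1 × √(0.4963/1.5037) = 427.1 × 0.57453 ≈ 245.4 nm.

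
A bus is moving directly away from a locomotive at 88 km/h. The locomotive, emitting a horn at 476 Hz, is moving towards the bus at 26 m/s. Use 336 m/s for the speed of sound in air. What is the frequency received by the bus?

88 km/h = 24.44 m/s.
With source approaching and observer receding, f' = f · (v − v_o)/(v − v_s).
f' = 476 × (336 − 24.44)/(336 − 26) = 476 × 311.56/310 ≈ 478 Hz.

478 Hz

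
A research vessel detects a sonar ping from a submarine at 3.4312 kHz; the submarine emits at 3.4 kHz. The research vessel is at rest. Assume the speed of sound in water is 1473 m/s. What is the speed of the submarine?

f' > f, so the submarine is approaching.
f' = f · v/(v − v_s) ⇒ v_s = v · |1 − f/f'|.
v_s = 1473 × |1 − 3.4/3.4312| = 1473 × 0.009093 ≈ 13.4 m/s.

13.4 m/s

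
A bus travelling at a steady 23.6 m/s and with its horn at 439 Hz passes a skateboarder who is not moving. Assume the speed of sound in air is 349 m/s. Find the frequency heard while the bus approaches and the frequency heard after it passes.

Approaching: f₁ = f · v/(v − v_s) = 439 × 349/325.4 ≈ 471 Hz.
Receding: f₂ = f · v/(v + v_s) = 439 × 349/372.6 ≈ 411 Hz.

471 Hz approaching; 411 Hz receding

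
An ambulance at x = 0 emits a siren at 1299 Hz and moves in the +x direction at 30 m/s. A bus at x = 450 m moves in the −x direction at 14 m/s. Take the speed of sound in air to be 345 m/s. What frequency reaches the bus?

The observer lies on the +x side, so the source is heading toward the observer and the observer is heading toward the source.
With source approaching and observer approaching, f' = f · (v + v_o)/(v − v_s).
f' = 1299 × (345 + 14)/(345 − 30) = 1299 × 359/315 ≈ 1480 Hz.

1480 Hz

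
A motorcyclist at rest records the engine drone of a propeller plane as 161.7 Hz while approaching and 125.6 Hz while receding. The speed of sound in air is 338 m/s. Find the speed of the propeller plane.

f₁/f₂ = (v + v_s)/(v − v_s), so v_s = v · (f₁ − f₂)/(f₁ + f₂).
v_s = 338 × (161.7 − 125.6)/(161.7 + 125.6) = 338 × 36.1/287.3 ≈ 42 m/s.

42 m/s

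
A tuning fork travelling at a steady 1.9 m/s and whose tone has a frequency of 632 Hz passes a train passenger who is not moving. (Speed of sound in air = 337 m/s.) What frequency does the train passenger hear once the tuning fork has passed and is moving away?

628 Hz

Receding: f₂ = f · v/(v + v_s) = 632 × 337/338.9 ≈ 628 Hz.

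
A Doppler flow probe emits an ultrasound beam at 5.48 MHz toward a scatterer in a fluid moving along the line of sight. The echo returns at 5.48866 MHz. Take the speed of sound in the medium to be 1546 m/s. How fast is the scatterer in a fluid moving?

1.22 m/s

Double Doppler shift off a moving reflector: f₂ = f₀ · (v + u)/(v − u) (u > 0 toward emitter).
Rearranging, u = v · (f₂ − f₀)/(f₂ + f₀) = 1546 × 0.00866/10.96866 ≈ 1.22 m/s.
So the scatterer in a fluid is moving at 1.22 m/s toward the emitter.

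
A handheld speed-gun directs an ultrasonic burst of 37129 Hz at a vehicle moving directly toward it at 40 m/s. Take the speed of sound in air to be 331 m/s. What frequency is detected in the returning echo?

The vehicle first receives the wave as a moving observer: f₁ = f₀ · (v + u)/v = 37129 × (331 + 40)/331 ≈ 41616 Hz.
The reflection then acts as a moving source: f₂ = f₁ · v/(v − u) ≈ 47336 Hz.

47336 Hz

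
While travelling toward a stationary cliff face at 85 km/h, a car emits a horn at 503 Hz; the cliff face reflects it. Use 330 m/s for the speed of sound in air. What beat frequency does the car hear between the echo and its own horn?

85 km/h = 23.61 m/s.
The cliff face receives the sound from a moving source: f₁ = f₀ · v/(v − v_e) = 503 × 330/306.39 ≈ 541.8 Hz.
On the return leg the car is a moving observer: f₂ = f₁ · (v + v_e)/v = 541.8 × 353.61/330 ≈ 580.5 Hz.
Beat against the emitted tone: |f₂ − f₀| = 2v_e·f₀/(v − v_e) = 2 × 23.61 × 503/306.39 ≈ 78 Hz.

78 Hz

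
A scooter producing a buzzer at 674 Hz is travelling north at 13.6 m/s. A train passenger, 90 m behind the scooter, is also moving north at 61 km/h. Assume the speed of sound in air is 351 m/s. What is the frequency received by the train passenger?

680 Hz

61 km/h = 16.94 m/s.
The train passenger is behind, so the scooter is moving away from it while the train passenger is moving toward the scooter.
With source receding and observer approaching, f' = f · (v + v_o)/(v + v_s).
f' = 674 × (351 + 16.94)/(351 + 13.6) = 674 × 367.94/364.6 ≈ 680 Hz.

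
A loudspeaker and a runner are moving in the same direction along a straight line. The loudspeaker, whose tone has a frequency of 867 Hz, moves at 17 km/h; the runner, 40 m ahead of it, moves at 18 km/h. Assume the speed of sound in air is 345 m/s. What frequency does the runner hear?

866 Hz

17 km/h = 4.722 m/s; 18 km/h = 5 m/s.
The runner is ahead, so the loudspeaker is moving toward it while the runner is moving away from the loudspeaker.
General Doppler shift: f' = f · (v − v_o)/(v − v_s).
f' = 867 × (345 − 5)/(345 − 4.722) = 867 × 340/340.28 ≈ 866 Hz.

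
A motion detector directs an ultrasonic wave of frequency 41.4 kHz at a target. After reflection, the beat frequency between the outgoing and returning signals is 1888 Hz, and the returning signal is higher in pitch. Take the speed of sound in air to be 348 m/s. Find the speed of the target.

Double Doppler shift off a moving reflector: f₂ = f₀ · (v + u)/(v − u) (u > 0 toward emitter).
Returning signal is higher, so f₂ = f₀ + Δf = 41400 + 1888 = 43288 Hz.
Rearranging, u = v · (f₂ − f₀)/(f₂ + f₀) = 348 × 1888/84688 ≈ 7.8 m/s.
So the target is moving at 7.8 m/s toward the emitter.

7.8 m/s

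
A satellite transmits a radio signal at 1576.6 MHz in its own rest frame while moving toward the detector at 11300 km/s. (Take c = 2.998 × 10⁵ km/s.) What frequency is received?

β = v/c = 11300/299800 = 0.0377.
Relativistic Doppler for frequency: f' = f₀ · √((1 + β)/(1 − β)).
f' = 1576.6 × √(1.0377/0.9623) = 1576.6 × 1.03843 ≈ 1637.2 MHz.

1637.2 MHz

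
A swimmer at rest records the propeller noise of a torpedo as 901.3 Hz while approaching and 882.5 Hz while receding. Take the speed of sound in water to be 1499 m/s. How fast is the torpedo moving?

f₁/f₂ = (v + v_s)/(v − v_s), so v_s = v · (f₁ − f₂)/(f₁ + f₂).
v_s = 1499 × (901.3 − 882.5)/(901.3 + 882.5) = 1499 × 18.8/1783.8 ≈ 15.8 m/s.

15.8 m/s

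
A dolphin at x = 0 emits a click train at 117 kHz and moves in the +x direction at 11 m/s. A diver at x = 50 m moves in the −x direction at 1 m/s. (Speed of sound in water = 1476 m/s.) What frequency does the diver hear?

The observer lies on the +x side, so the source is heading toward the observer and the observer is heading toward the source.
With source approaching and observer approaching, f' = f · (v + v_o)/(v − v_s).
f' = 117 × (1476 + 1)/(1476 − 11) = 117 × 1477/1465 ≈ 118.0 kHz.

118.0 kHz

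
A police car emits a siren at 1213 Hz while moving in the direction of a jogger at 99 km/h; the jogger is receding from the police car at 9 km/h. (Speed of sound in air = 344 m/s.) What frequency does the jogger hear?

99 km/h = 27.5 m/s; 9 km/h = 2.5 m/s.
With source approaching and observer receding, f' = f · (v − v_o)/(v − v_s).
f' = 1213 × (344 − 2.5)/(344 − 27.5) = 1213 × 341.5/316.5 ≈ 1309 Hz.

1309 Hz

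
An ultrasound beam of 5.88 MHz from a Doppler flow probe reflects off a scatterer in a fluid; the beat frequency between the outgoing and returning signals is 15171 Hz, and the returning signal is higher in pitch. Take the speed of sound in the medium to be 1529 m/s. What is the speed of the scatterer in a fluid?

1.97 m/s

Double Doppler shift off a moving reflector: f₂ = f₀ · (v + u)/(v − u) (u > 0 toward emitter).
Returning signal is higher, so f₂ = f₀ + Δf = 5880000 + 15171 = 5895171 Hz.
Rearranging, u = v · (f₂ − f₀)/(f₂ + f₀) = 1529 × 15171/11775171 ≈ 1.97 m/s.
So the scatterer in a fluid is moving at 1.97 m/s toward the emitter.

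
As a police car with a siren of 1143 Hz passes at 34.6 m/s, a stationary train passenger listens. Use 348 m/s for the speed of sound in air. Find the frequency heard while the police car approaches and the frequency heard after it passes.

1269 Hz approaching; 1040 Hz receding

Approaching: f₁ = f · v/(v − v_s) = 1143 × 348/313.4 ≈ 1269 Hz.
Receding: f₂ = f · v/(v + v_s) = 1143 × 348/382.6 ≈ 1040 Hz.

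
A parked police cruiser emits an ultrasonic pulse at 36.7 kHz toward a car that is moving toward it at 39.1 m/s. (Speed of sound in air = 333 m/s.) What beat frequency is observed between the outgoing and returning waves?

9765 Hz

At the car (a moving observer), f₁ = f₀ · (v + u)/v = 36.7 × 372.1/333 ≈ 41.01 kHz.
On reflection it acts as a source moving toward the stationary detector: f₂ = f₁ · v/(v − u) = 41.01 × 333/293.9 ≈ 46.47 kHz.
Beat frequency (with f₀ = 36700 Hz): |f₂ − f₀| = 2u·f₀/(v − u) = 2 × 39.1 × 36700/293.9 ≈ 9765 Hz.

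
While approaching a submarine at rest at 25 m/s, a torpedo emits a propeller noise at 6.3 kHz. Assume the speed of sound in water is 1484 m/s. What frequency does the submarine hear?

6.41 kHz

Moving source, stationary observer: f' = f · v/(v − v_s) since the source is approaching.
f' = 6.3 × 1484/(1484 − 25) = 6.3 × 1484/1459 ≈ 6.41 kHz.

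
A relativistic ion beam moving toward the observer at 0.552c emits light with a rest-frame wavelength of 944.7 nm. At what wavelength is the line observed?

Relativistic Doppler for wavelength: λ' = λ₀ · √((1 − β)/(1 + β)).
λ' = 944.7 × √(0.4480/1.5520) = 944.7 × 0.53727 ≈ 507.6 nm.

507.6 nm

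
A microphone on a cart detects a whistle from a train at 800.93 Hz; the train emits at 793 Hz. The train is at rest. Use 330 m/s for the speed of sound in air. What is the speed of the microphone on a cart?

f' > f, so the microphone on a cart is approaching.
f' = f · (v + v_o)/v ⇒ v_o = v · |f'/f − 1|.
v_o = 330 × |800.93/793 − 1| = 330 × 0.01 ≈ 3.3 m/s.

3.3 m/s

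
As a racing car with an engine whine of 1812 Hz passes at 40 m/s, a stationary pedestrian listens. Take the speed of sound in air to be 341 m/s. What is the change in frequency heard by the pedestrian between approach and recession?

431 Hz

Approaching: f₁ = f · v/(v − v_s) = 1812 × 341/301 ≈ 2053 Hz.
Receding: f₂ = f · v/(v + v_s) = 1812 × 341/381 ≈ 1622 Hz.
Drop: f₁ − f₂ = 2f·v·v_s/(v² − v_s²) = 2 × 1812 × 341 × 40/(341² − 40²) ≈ 431 Hz.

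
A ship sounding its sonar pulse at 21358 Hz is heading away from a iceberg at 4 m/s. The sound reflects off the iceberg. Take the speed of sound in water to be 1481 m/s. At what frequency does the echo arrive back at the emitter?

21243 Hz

The iceberg receives the sound from a moving source: f₁ = f₀ · v/(v + v_e) = 21358 × 1481/1485 ≈ 21300 Hz.
On the return leg the ship is a moving observer: f₂ = f₁ · (v − v_e)/v = 21300 × 1477/1481 ≈ 21243 Hz.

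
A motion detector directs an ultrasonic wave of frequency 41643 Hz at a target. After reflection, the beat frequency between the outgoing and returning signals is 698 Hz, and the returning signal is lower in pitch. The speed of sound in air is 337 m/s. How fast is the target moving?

2.85 m/s

Double Doppler shift off a moving reflector: f₂ = f₀ · (v + u)/(v − u) (u > 0 toward emitter).
Returning signal is lower, so f₂ = f₀ − Δf = 41643 − 698 = 40945 Hz.
Rearranging, u = v · (f₂ − f₀)/(f₂ + f₀) = 337 × -698/82588 ≈ -2.85 m/s.
So the target is moving at 2.85 m/s away from the emitter.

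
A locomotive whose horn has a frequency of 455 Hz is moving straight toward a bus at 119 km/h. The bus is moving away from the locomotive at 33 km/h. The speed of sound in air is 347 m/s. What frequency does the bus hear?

119 km/h = 33.06 m/s; 33 km/h = 9.167 m/s.
Both move, so f' = f · (v − v_o)/(v − v_s).
f' = 455 × (347 − 9.167)/(347 − 33.06) = 455 × 337.83/313.94 ≈ 490 Hz.

490 Hz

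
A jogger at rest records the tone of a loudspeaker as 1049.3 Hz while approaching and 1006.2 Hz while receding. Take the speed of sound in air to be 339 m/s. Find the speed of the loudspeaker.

f₁/f₂ = (v + v_s)/(v − v_s), so v_s = v · (f₁ − f₂)/(f₁ + f₂).
v_s = 339 × (1049.3 − 1006.2)/(1049.3 + 1006.2) = 339 × 43.1/2055.5 ≈ 7.1 m/s.

7.1 m/s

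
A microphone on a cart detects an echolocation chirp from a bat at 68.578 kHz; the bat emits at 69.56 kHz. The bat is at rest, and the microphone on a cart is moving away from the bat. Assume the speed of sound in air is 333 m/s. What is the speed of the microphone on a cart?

f' = f · (v − v_o)/v ⇒ v_o = v · |f'/f − 1|.
v_o = 333 × |68.578/69.56 − 1| = 333 × 0.01412 ≈ 4.7 m/s.

4.7 m/s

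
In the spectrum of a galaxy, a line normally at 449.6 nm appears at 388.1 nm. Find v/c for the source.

λ'/λ₀ = 0.8632 < 1 (blueshift), so the source is approaching.
λ'/λ₀ = √((1 − β)/(1 + β)) for an approaching source ⇒ β = (1 − r²)/(1 + r²) with r = λ'/λ₀.
β = (1 − 0.7451)/(1 + 0.7451) ≈ 0.146.

0.146c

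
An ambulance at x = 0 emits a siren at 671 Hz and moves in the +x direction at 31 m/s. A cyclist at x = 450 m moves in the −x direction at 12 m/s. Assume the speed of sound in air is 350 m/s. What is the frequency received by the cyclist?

The observer lies on the +x side, so the source is heading toward the observer and the observer is heading toward the source.
With source approaching and observer approaching, f' = f · (v + v_o)/(v − v_s).
f' = 671 × (350 + 12)/(350 − 31) = 671 × 362/319 ≈ 761 Hz.

761 Hz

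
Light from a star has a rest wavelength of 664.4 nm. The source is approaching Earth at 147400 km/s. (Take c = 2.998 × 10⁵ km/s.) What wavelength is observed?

387.9 nm

β = v/c = 147400/299800 = 0.4917.
Relativistic Doppler for wavelength: λ' = λ₀ · √((1 − β)/(1 + β)).
λ' = 664.4 × √(0.5083/1.4917) = 664.4 × 0.58377 ≈ 387.9 nm.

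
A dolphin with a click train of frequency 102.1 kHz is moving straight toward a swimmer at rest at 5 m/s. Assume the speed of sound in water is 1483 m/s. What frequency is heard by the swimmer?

102.4 kHz

Only the source moves, toward the listener, so f' = f · v/(v − v_s).
f' = 102.1 × 1483/(1483 − 5) = 102.1 × 1483/1478 ≈ 102.4 kHz.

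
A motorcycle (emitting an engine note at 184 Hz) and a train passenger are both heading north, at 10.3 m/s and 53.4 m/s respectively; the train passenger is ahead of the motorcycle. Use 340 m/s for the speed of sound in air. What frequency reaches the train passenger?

160 Hz

The train passenger is ahead, so the motorcycle is moving toward it while the train passenger is moving away from the motorcycle.
With source approaching and observer receding, f' = f · (v − v_o)/(v − v_s).
f' = 184 × (340 − 53.4)/(340 − 10.3) = 184 × 286.6/329.7 ≈ 160 Hz.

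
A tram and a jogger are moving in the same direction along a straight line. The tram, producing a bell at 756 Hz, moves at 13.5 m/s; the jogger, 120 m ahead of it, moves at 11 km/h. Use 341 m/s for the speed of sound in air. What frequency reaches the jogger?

780 Hz

11 km/h = 3.056 m/s.
The jogger is ahead, so the tram is moving toward it while the jogger is moving away from the tram.
General Doppler shift: f' = f · (v − v_o)/(v − v_s).
f' = 756 × (341 − 3.056)/(341 − 13.5) = 756 × 337.94/327.5 ≈ 780 Hz.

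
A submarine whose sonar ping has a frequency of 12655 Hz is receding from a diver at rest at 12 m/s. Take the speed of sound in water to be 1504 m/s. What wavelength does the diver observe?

12.0 cm

Moving source, stationary observer: f' = f · v/(v + v_s) since the source is receding.
f' = 12655 × 1504/(1504 + 12) ≈ 12555 Hz.
λ' = v/f' = 1504/12554.8 ≈ 12.0 cm.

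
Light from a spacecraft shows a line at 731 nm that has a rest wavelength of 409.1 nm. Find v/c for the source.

0.523

λ'/λ₀ = 1.7868 > 1 (redshift), so the source is receding.
λ'/λ₀ = √((1 + β)/(1 − β)) for a receding source ⇒ β = (r² − 1)/(r² + 1) with r = λ'/λ₀.
β = (3.1928 − 1)/(3.1928 + 1) ≈ 0.523.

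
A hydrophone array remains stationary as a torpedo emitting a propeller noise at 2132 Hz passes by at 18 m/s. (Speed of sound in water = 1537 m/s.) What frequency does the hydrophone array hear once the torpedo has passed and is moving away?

Receding: f₂ = f · v/(v + v_s) = 2132 × 1537/1555 ≈ 2107 Hz.

2107 Hz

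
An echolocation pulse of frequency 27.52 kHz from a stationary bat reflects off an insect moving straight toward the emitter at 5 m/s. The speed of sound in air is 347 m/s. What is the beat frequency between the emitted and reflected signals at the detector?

805 Hz

The insect first receives the wave as a moving observer: f₁ = f₀ · (v + u)/v = 27.52 × (347 + 5)/347 ≈ 27.917 kHz.
On reflection it acts as a source moving toward the stationary detector: f₂ = f₁ · v/(v − u) = 27.917 × 347/342 ≈ 28.325 kHz.
Beat frequency (with f₀ = 27520 Hz): |f₂ − f₀| = 2u·f₀/(v − u) = 2 × 5 × 27520/342 ≈ 805 Hz.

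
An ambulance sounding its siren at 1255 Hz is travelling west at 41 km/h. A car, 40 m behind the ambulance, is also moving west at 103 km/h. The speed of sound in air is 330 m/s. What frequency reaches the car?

1318 Hz

41 km/h = 11.39 m/s; 103 km/h = 28.61 m/s.
The car is behind, so the ambulance is moving away from it while the car is moving toward the ambulance.
With source receding and observer approaching, f' = f · (v + v_o)/(v + v_s).
f' = 1255 × (330 + 28.61)/(330 + 11.39) = 1255 × 358.61/341.39 ≈ 1318 Hz.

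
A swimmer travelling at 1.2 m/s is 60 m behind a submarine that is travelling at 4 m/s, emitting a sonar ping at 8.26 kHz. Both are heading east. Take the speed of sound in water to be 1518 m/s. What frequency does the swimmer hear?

The swimmer is behind, so the submarine is moving away from it while the swimmer is moving toward the submarine.
With source receding and observer approaching, f' = f · (v + v_o)/(v + v_s).
f' = 8.26 × (1518 + 1.2)/(1518 + 4) = 8.26 × 1519.2/1522 ≈ 8.24 kHz.

8.24 kHz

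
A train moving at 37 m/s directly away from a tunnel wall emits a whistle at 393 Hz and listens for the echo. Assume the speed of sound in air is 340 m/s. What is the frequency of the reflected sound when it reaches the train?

The tunnel wall receives the sound from a moving source: f₁ = f₀ · v/(v + v_e) = 393 × 340/377 ≈ 354 Hz.
On the return leg the train is a moving observer: f₂ = f₁ · (v − v_e)/v = 354 × 303/340 ≈ 316 Hz.

316 Hz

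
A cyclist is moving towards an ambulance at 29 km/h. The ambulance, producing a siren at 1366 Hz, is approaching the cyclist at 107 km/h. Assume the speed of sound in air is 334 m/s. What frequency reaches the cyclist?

1536 Hz

107 km/h = 29.72 m/s; 29 km/h = 8.056 m/s.
General Doppler shift: f' = f · (v + v_o)/(v − v_s).
f' = 1366 × (334 + 8.056)/(334 − 29.72) = 1366 × 342.06/304.28 ≈ 1536 Hz.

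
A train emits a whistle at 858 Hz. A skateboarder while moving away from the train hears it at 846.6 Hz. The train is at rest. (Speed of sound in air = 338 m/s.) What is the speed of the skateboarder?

4.5 m/s

f' = f · (v − v_o)/v ⇒ v_o = v · |f'/f − 1|.
v_o = 338 × |846.6/858 − 1| = 338 × 0.01329 ≈ 4.5 m/s.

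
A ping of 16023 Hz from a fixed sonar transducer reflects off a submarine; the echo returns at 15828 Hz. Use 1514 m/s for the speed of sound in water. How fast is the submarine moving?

9.3 m/s

Double Doppler shift off a moving reflector: f₂ = f₀ · (v + u)/(v − u) (u > 0 toward emitter).
Rearranging, u = v · (f₂ − f₀)/(f₂ + f₀) = 1514 × -195/31851 ≈ -9.3 m/s.
So the submarine is moving at 9.3 m/s away from the emitter.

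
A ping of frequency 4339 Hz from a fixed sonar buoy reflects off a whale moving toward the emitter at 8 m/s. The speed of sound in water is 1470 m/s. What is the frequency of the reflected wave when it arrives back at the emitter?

4386 Hz

The whale first receives the wave as a moving observer: f₁ = f₀ · (v + u)/v = 4339 × (1470 + 8)/1470 ≈ 4363 Hz.
The reflection then acts as a moving source: f₂ = f₁ · v/(v − u) ≈ 4386 Hz.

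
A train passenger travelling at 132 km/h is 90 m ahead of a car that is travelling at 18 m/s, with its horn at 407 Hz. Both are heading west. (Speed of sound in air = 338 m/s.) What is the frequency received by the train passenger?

132 km/h = 36.67 m/s.
The train passenger is ahead, so the car is moving toward it while the train passenger is moving away from the car.
With source approaching and observer receding, f' = f · (v − v_o)/(v − v_s).
f' = 407 × (338 − 36.67)/(338 − 18) = 407 × 301.33/320 ≈ 383 Hz.

383 Hz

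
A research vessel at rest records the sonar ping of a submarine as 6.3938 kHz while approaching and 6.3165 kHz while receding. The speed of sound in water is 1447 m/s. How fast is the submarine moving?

8.8 m/s

f₁/f₂ = (v + v_s)/(v − v_s), so v_s = v · (f₁ − f₂)/(f₁ + f₂).
v_s = 1447 × (6.3938 − 6.3165)/(6.3938 + 6.3165) = 1447 × 0.0773/12.7103 ≈ 8.8 m/s.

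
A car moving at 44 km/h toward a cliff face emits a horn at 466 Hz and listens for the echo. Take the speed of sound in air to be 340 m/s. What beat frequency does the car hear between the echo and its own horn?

44 km/h = 12.22 m/s.
The cliff face receives the sound from a moving source: f₁ = f₀ · v/(v − v_e) = 466 × 340/327.78 ≈ 483.4 Hz.
On the return leg the car is a moving observer: f₂ = f₁ · (v + v_e)/v = 483.4 × 352.22/340 ≈ 500.8 Hz.
Equivalently f₂ = f₀ · (v + v_e)/(v − v_e).
Beat against the emitted tone: |f₂ − f₀| = 2v_e·f₀/(v − v_e) = 2 × 12.22 × 466/327.78 ≈ 34.8 Hz.

34.8 Hz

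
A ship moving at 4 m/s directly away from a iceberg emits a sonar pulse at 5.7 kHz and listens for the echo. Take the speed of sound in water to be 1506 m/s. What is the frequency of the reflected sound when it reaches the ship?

The iceberg receives the sound from a moving source: f₁ = f₀ · v/(v + v_e) = 5.7 × 1506/1510 ≈ 5.68 kHz.
On the return leg the ship is a moving observer: f₂ = f₁ · (v − v_e)/v = 5.68 × 1502/1506 ≈ 5.67 kHz.
Equivalently f₂ = f₀ · (v − v_e)/(v + v_e).

5.67 kHz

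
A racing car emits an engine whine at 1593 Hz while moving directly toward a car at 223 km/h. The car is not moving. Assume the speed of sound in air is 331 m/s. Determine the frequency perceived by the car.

223 km/h = 61.94 m/s.
Moving source, stationary observer: f' = f · v/(v − v_s) since the source is approaching.
f' = 1593 × 331/(331 − 61.94) = 1593 × 331/269.1 ≈ 1960 Hz.

1960 Hz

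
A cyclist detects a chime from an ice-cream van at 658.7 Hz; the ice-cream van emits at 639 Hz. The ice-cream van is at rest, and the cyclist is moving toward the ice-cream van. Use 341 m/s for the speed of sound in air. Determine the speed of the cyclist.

f' = f · (v + v_o)/v ⇒ v_o = v · |f'/f − 1|.
v_o = 341 × |658.7/639 − 1| = 341 × 0.03083 ≈ 10.5 m/s.

10.5 m/s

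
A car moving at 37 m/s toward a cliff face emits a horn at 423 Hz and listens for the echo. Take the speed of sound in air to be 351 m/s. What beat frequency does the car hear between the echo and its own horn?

The cliff face receives the sound from a moving source: f₁ = f₀ · v/(v − v_e) = 423 × 351/314 ≈ 472.8 Hz.
On the return leg the car is a moving observer: f₂ = f₁ · (v + v_e)/v = 472.8 × 388/351 ≈ 522.7 Hz.
Equivalently f₂ = f₀ · (v + v_e)/(v − v_e).
Beat against the emitted tone: |f₂ − f₀| = 2v_e·f₀/(v − v_e) = 2 × 37 × 423/314 ≈ 100 Hz.

100 Hz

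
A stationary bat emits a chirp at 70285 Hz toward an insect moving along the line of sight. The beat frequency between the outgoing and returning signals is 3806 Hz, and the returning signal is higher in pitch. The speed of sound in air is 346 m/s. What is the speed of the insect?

9.1 m/s

Double Doppler shift off a moving reflector: f₂ = f₀ · (v + u)/(v − u) (u > 0 toward emitter).
Returning signal is higher, so f₂ = f₀ + Δf = 70285 + 3806 = 74091 Hz.
Rearranging, u = v · (f₂ − f₀)/(f₂ + f₀) = 346 × 3806/144376 ≈ 9.1 m/s.
So the insect is moving at 9.1 m/s toward the emitter.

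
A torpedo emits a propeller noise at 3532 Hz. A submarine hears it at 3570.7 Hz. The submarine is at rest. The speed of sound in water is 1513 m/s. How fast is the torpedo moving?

f' > f, so the torpedo is approaching.
f' = f · v/(v − v_s) ⇒ v_s = v · |1 − f/f'|.
v_s = 1513 × |1 − 3532/3570.7| = 1513 × 0.01084 ≈ 16.4 m/s.

16.4 m/s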